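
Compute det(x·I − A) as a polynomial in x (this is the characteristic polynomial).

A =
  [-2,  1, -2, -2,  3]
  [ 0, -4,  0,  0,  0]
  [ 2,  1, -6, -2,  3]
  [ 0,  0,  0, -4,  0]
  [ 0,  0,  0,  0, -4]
x^5 + 20*x^4 + 160*x^3 + 640*x^2 + 1280*x + 1024

Expanding det(x·I − A) (e.g. by cofactor expansion or by noting that A is similar to its Jordan form J, which has the same characteristic polynomial as A) gives
  χ_A(x) = x^5 + 20*x^4 + 160*x^3 + 640*x^2 + 1280*x + 1024
which factors as (x + 4)^5. The eigenvalues (with algebraic multiplicities) are λ = -4 with multiplicity 5.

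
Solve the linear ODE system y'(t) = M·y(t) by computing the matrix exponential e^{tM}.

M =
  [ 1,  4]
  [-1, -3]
e^{tM} =
  [2*t*exp(-t) + exp(-t), 4*t*exp(-t)]
  [-t*exp(-t), -2*t*exp(-t) + exp(-t)]

Strategy: write M = P · J · P⁻¹ where J is a Jordan canonical form, so e^{tM} = P · e^{tJ} · P⁻¹, and e^{tJ} can be computed block-by-block.

M has Jordan form
J =
  [-1,  1]
  [ 0, -1]
(up to reordering of blocks).

Per-block formulas:
  For a 2×2 Jordan block J_2(-1): exp(t · J_2(-1)) = e^(-1t)·(I + t·N), where N is the 2×2 nilpotent shift.

After assembling e^{tJ} and conjugating by P, we get:

e^{tM} =
  [2*t*exp(-t) + exp(-t), 4*t*exp(-t)]
  [-t*exp(-t), -2*t*exp(-t) + exp(-t)]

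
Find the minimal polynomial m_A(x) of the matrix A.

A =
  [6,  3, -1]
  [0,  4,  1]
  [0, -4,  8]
x^3 - 18*x^2 + 108*x - 216

The characteristic polynomial is χ_A(x) = (x - 6)^3, so the eigenvalues are known. The minimal polynomial is
  m_A(x) = Π_λ (x − λ)^{k_λ}
where k_λ is the size of the *largest* Jordan block for λ (equivalently, the smallest k with (A − λI)^k v = 0 for every generalised eigenvector v of λ).

  λ = 6: largest Jordan block has size 3, contributing (x − 6)^3

So m_A(x) = (x - 6)^3 = x^3 - 18*x^2 + 108*x - 216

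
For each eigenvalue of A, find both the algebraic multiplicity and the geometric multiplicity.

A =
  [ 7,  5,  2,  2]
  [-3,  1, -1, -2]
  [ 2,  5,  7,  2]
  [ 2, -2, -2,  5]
λ = 5: alg = 4, geom = 2

Step 1 — factor the characteristic polynomial to read off the algebraic multiplicities:
  χ_A(x) = (x - 5)^4

Step 2 — compute geometric multiplicities via the rank-nullity identity g(λ) = n − rank(A − λI):
  rank(A − (5)·I) = 2, so dim ker(A − (5)·I) = n − 2 = 2

Summary:
  λ = 5: algebraic multiplicity = 4, geometric multiplicity = 2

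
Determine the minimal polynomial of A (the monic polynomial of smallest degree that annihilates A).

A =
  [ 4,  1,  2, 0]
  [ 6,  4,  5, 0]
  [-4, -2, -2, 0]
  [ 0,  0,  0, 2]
x^3 - 6*x^2 + 12*x - 8

The characteristic polynomial is χ_A(x) = (x - 2)^4, so the eigenvalues are known. The minimal polynomial is
  m_A(x) = Π_λ (x − λ)^{k_λ}
where k_λ is the size of the *largest* Jordan block for λ (equivalently, the smallest k with (A − λI)^k v = 0 for every generalised eigenvector v of λ).

  λ = 2: largest Jordan block has size 3, contributing (x − 2)^3

So m_A(x) = (x - 2)^3 = x^3 - 6*x^2 + 12*x - 8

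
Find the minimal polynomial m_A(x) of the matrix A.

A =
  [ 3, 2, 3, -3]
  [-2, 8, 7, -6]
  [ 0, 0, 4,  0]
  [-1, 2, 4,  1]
x^3 - 12*x^2 + 48*x - 64

The characteristic polynomial is χ_A(x) = (x - 4)^4, so the eigenvalues are known. The minimal polynomial is
  m_A(x) = Π_λ (x − λ)^{k_λ}
where k_λ is the size of the *largest* Jordan block for λ (equivalently, the smallest k with (A − λI)^k v = 0 for every generalised eigenvector v of λ).

  λ = 4: largest Jordan block has size 3, contributing (x − 4)^3

So m_A(x) = (x - 4)^3 = x^3 - 12*x^2 + 48*x - 64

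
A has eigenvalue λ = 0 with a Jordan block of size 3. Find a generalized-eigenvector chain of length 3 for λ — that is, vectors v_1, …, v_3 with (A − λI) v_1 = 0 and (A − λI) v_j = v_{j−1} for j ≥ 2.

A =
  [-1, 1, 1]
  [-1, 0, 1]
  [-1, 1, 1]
A Jordan chain for λ = 0 of length 3:
v_1 = (-1, 0, -1)ᵀ
v_2 = (-1, -1, -1)ᵀ
v_3 = (1, 0, 0)ᵀ

Let N = A − (0)·I. We want v_3 with N^3 v_3 = 0 but N^2 v_3 ≠ 0; then v_{j-1} := N · v_j for j = 3, …, 2.

Pick v_3 = (1, 0, 0)ᵀ.
Then v_2 = N · v_3 = (-1, -1, -1)ᵀ.
Then v_1 = N · v_2 = (-1, 0, -1)ᵀ.

Sanity check: (A − (0)·I) v_1 = (0, 0, 0)ᵀ = 0. ✓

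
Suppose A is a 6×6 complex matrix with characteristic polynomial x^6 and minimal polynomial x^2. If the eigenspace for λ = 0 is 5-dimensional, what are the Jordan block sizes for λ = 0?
Block sizes for λ = 0: [2, 1, 1, 1, 1]

Step 1 — from the characteristic polynomial, algebraic multiplicity of λ = 0 is 6. From dim ker(A − (0)·I) = 5, there are exactly 5 Jordan blocks for λ = 0.
Step 2 — from the minimal polynomial, the factor (x − 0)^2 tells us the largest block for λ = 0 has size 2.
Step 3 — with total size 6, 5 blocks, and largest block 2, the block sizes (in nonincreasing order) are [2, 1, 1, 1, 1].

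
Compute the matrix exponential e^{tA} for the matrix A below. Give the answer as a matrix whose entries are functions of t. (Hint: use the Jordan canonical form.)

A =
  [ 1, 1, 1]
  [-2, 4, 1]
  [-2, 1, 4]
e^{tA} =
  [-2*t*exp(3*t) + exp(3*t), t*exp(3*t), t*exp(3*t)]
  [-2*t*exp(3*t), t*exp(3*t) + exp(3*t), t*exp(3*t)]
  [-2*t*exp(3*t), t*exp(3*t), t*exp(3*t) + exp(3*t)]

Strategy: write A = P · J · P⁻¹ where J is a Jordan canonical form, so e^{tA} = P · e^{tJ} · P⁻¹, and e^{tJ} can be computed block-by-block.

A has Jordan form
J =
  [3, 1, 0]
  [0, 3, 0]
  [0, 0, 3]
(up to reordering of blocks).

Per-block formulas:
  For a 1×1 block at λ = 3: exp(t · [3]) = [e^(3t)].
  For a 2×2 Jordan block J_2(3): exp(t · J_2(3)) = e^(3t)·(I + t·N), where N is the 2×2 nilpotent shift.

After assembling e^{tJ} and conjugating by P, we get:

e^{tA} =
  [-2*t*exp(3*t) + exp(3*t), t*exp(3*t), t*exp(3*t)]
  [-2*t*exp(3*t), t*exp(3*t) + exp(3*t), t*exp(3*t)]
  [-2*t*exp(3*t), t*exp(3*t), t*exp(3*t) + exp(3*t)]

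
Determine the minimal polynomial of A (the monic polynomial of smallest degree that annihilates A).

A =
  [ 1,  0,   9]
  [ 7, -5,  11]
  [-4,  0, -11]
x^3 + 15*x^2 + 75*x + 125

The characteristic polynomial is χ_A(x) = (x + 5)^3, so the eigenvalues are known. The minimal polynomial is
  m_A(x) = Π_λ (x − λ)^{k_λ}
where k_λ is the size of the *largest* Jordan block for λ (equivalently, the smallest k with (A − λI)^k v = 0 for every generalised eigenvector v of λ).

  λ = -5: largest Jordan block has size 3, contributing (x + 5)^3

So m_A(x) = (x + 5)^3 = x^3 + 15*x^2 + 75*x + 125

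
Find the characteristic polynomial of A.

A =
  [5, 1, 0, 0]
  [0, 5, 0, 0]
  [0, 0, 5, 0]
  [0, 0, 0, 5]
x^4 - 20*x^3 + 150*x^2 - 500*x + 625

Expanding det(x·I − A) (e.g. by cofactor expansion or by noting that A is similar to its Jordan form J, which has the same characteristic polynomial as A) gives
  χ_A(x) = x^4 - 20*x^3 + 150*x^2 - 500*x + 625
which factors as (x - 5)^4. The eigenvalues (with algebraic multiplicities) are λ = 5 with multiplicity 4.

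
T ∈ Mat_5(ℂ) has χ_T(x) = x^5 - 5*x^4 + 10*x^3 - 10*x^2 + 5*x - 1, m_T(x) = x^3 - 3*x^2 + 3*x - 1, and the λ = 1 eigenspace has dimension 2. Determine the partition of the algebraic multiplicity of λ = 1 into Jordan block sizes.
Block sizes for λ = 1: [3, 2]

Step 1 — from the characteristic polynomial, algebraic multiplicity of λ = 1 is 5. From dim ker(T − (1)·I) = 2, there are exactly 2 Jordan blocks for λ = 1.
Step 2 — from the minimal polynomial, the factor (x − 1)^3 tells us the largest block for λ = 1 has size 3.
Step 3 — with total size 5, 2 blocks, and largest block 3, the block sizes (in nonincreasing order) are [3, 2].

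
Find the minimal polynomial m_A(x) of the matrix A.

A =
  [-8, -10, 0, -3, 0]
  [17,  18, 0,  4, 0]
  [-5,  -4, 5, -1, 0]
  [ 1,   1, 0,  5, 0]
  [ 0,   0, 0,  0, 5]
x^3 - 15*x^2 + 75*x - 125

The characteristic polynomial is χ_A(x) = (x - 5)^5, so the eigenvalues are known. The minimal polynomial is
  m_A(x) = Π_λ (x − λ)^{k_λ}
where k_λ is the size of the *largest* Jordan block for λ (equivalently, the smallest k with (A − λI)^k v = 0 for every generalised eigenvector v of λ).

  λ = 5: largest Jordan block has size 3, contributing (x − 5)^3

So m_A(x) = (x - 5)^3 = x^3 - 15*x^2 + 75*x - 125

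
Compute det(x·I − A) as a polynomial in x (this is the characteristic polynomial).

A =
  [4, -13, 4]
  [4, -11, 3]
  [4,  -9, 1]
x^3 + 6*x^2 + 12*x + 8

Expanding det(x·I − A) (e.g. by cofactor expansion or by noting that A is similar to its Jordan form J, which has the same characteristic polynomial as A) gives
  χ_A(x) = x^3 + 6*x^2 + 12*x + 8
which factors as (x + 2)^3. The eigenvalues (with algebraic multiplicities) are λ = -2 with multiplicity 3.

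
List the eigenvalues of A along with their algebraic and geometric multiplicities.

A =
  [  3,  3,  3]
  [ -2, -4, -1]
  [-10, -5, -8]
λ = -3: alg = 3, geom = 2

Step 1 — factor the characteristic polynomial to read off the algebraic multiplicities:
  χ_A(x) = (x + 3)^3

Step 2 — compute geometric multiplicities via the rank-nullity identity g(λ) = n − rank(A − λI):
  rank(A − (-3)·I) = 1, so dim ker(A − (-3)·I) = n − 1 = 2

Summary:
  λ = -3: algebraic multiplicity = 3, geometric multiplicity = 2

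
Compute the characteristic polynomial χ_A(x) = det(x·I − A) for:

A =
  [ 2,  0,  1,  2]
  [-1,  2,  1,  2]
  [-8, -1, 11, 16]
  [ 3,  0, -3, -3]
x^4 - 12*x^3 + 54*x^2 - 108*x + 81

Expanding det(x·I − A) (e.g. by cofactor expansion or by noting that A is similar to its Jordan form J, which has the same characteristic polynomial as A) gives
  χ_A(x) = x^4 - 12*x^3 + 54*x^2 - 108*x + 81
which factors as (x - 3)^4. The eigenvalues (with algebraic multiplicities) are λ = 3 with multiplicity 4.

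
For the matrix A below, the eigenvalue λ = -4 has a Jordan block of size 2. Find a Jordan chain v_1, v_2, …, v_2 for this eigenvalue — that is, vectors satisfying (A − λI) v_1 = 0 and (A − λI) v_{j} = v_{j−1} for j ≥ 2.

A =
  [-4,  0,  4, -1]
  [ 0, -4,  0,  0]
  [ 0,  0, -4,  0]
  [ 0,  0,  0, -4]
A Jordan chain for λ = -4 of length 2:
v_1 = (4, 0, 0, 0)ᵀ
v_2 = (0, 0, 1, 0)ᵀ

Let N = A − (-4)·I. We want v_2 with N^2 v_2 = 0 but N^1 v_2 ≠ 0; then v_{j-1} := N · v_j for j = 2, …, 2.

Pick v_2 = (0, 0, 1, 0)ᵀ.
Then v_1 = N · v_2 = (4, 0, 0, 0)ᵀ.

Sanity check: (A − (-4)·I) v_1 = (0, 0, 0, 0)ᵀ = 0. ✓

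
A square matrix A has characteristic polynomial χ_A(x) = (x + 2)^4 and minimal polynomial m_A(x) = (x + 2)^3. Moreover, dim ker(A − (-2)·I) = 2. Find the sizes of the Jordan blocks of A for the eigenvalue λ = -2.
Block sizes for λ = -2: [3, 1]

Step 1 — from the characteristic polynomial, algebraic multiplicity of λ = -2 is 4. From dim ker(A − (-2)·I) = 2, there are exactly 2 Jordan blocks for λ = -2.
Step 2 — from the minimal polynomial, the factor (x + 2)^3 tells us the largest block for λ = -2 has size 3.
Step 3 — with total size 4, 2 blocks, and largest block 3, the block sizes (in nonincreasing order) are [3, 1].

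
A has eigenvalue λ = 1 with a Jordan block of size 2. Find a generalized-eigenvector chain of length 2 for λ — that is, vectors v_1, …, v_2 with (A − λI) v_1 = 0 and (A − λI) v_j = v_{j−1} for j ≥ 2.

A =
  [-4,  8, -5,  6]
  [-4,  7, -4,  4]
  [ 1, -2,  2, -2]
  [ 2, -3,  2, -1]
A Jordan chain for λ = 1 of length 2:
v_1 = (-5, -4, 1, 2)ᵀ
v_2 = (1, 0, 0, 0)ᵀ

Let N = A − (1)·I. We want v_2 with N^2 v_2 = 0 but N^1 v_2 ≠ 0; then v_{j-1} := N · v_j for j = 2, …, 2.

Pick v_2 = (1, 0, 0, 0)ᵀ.
Then v_1 = N · v_2 = (-5, -4, 1, 2)ᵀ.

Sanity check: (A − (1)·I) v_1 = (0, 0, 0, 0)ᵀ = 0. ✓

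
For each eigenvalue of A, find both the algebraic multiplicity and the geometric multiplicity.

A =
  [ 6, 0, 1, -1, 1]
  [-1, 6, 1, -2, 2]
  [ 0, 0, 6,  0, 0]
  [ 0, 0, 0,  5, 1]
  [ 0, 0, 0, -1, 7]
λ = 6: alg = 5, geom = 2

Step 1 — factor the characteristic polynomial to read off the algebraic multiplicities:
  χ_A(x) = (x - 6)^5

Step 2 — compute geometric multiplicities via the rank-nullity identity g(λ) = n − rank(A − λI):
  rank(A − (6)·I) = 3, so dim ker(A − (6)·I) = n − 3 = 2

Summary:
  λ = 6: algebraic multiplicity = 5, geometric multiplicity = 2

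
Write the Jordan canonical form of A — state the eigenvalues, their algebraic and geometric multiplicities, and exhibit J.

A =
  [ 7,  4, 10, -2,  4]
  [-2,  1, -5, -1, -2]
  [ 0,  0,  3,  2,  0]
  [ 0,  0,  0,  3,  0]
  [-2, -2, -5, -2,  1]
J_2(3) ⊕ J_2(3) ⊕ J_1(3)

The characteristic polynomial is
  det(x·I − A) = x^5 - 15*x^4 + 90*x^3 - 270*x^2 + 405*x - 243 = (x - 3)^5

Eigenvalues and multiplicities (the geometric multiplicity of λ is n − rank(A − λI), which equals the number of Jordan blocks for λ):
  λ = 3: algebraic multiplicity = 5, geometric multiplicity = 3

Determining the block sizes for each eigenvalue:
  λ = 3: with am = 5 and gm = 3, the partition is not yet determined (e.g. several partitions of 5 into 3 parts exist). Let N = A − (3)·I. Computing rank(N^1) = 2, rank(N^2) = 0; the number of blocks of size ≥ j is rank(N^{j−1}) − rank(N^j), giving [3, 2]. So we have 2 block(s) of size 2, 1 block(s) of size 1 → block sizes [2, 2, 1]

Assembling the blocks gives a Jordan form
J =
  [3, 1, 0, 0, 0]
  [0, 3, 0, 0, 0]
  [0, 0, 3, 1, 0]
  [0, 0, 0, 3, 0]
  [0, 0, 0, 0, 3]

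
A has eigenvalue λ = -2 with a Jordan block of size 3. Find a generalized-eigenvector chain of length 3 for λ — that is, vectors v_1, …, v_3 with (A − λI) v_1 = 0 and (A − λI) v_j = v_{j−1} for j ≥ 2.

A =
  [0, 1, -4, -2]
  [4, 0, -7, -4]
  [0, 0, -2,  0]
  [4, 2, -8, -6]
A Jordan chain for λ = -2 of length 3:
v_1 = (1, 2, 0, 2)ᵀ
v_2 = (-4, -7, 0, -8)ᵀ
v_3 = (0, 0, 1, 0)ᵀ

Let N = A − (-2)·I. We want v_3 with N^3 v_3 = 0 but N^2 v_3 ≠ 0; then v_{j-1} := N · v_j for j = 3, …, 2.

Pick v_3 = (0, 0, 1, 0)ᵀ.
Then v_2 = N · v_3 = (-4, -7, 0, -8)ᵀ.
Then v_1 = N · v_2 = (1, 2, 0, 2)ᵀ.

Sanity check: (A − (-2)·I) v_1 = (0, 0, 0, 0)ᵀ = 0. ✓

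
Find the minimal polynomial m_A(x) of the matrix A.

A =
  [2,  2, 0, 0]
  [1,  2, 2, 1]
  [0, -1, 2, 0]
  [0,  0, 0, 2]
x^3 - 6*x^2 + 12*x - 8

The characteristic polynomial is χ_A(x) = (x - 2)^4, so the eigenvalues are known. The minimal polynomial is
  m_A(x) = Π_λ (x − λ)^{k_λ}
where k_λ is the size of the *largest* Jordan block for λ (equivalently, the smallest k with (A − λI)^k v = 0 for every generalised eigenvector v of λ).

  λ = 2: largest Jordan block has size 3, contributing (x − 2)^3

So m_A(x) = (x - 2)^3 = x^3 - 6*x^2 + 12*x - 8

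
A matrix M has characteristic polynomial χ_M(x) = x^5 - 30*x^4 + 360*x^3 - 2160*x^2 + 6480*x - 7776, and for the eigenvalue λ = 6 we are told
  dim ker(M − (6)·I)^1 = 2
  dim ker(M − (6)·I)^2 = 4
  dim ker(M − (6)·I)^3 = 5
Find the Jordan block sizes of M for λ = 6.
Block sizes for λ = 6: [3, 2]

From the dimensions of kernels of powers, the number of Jordan blocks of size at least j is d_j − d_{j−1} where d_j = dim ker(N^j) (with d_0 = 0). Computing the differences gives [2, 2, 1].
The number of blocks of size exactly k is (#blocks of size ≥ k) − (#blocks of size ≥ k + 1), so the partition is: 1 block(s) of size 2, 1 block(s) of size 3.
In nonincreasing order the block sizes are [3, 2].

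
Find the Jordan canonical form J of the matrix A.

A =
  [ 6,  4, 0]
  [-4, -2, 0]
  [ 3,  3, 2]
J_2(2) ⊕ J_1(2)

The characteristic polynomial is
  det(x·I − A) = x^3 - 6*x^2 + 12*x - 8 = (x - 2)^3

Eigenvalues and multiplicities (the geometric multiplicity of λ is n − rank(A − λI), which equals the number of Jordan blocks for λ):
  λ = 2: algebraic multiplicity = 3, geometric multiplicity = 2

Determining the block sizes for each eigenvalue:
  λ = 2: 2 blocks summing to 3 forces exactly one block of size 2 and the rest size 1 → block sizes [2, 1]

Assembling the blocks gives a Jordan form
J =
  [2, 1, 0]
  [0, 2, 0]
  [0, 0, 2]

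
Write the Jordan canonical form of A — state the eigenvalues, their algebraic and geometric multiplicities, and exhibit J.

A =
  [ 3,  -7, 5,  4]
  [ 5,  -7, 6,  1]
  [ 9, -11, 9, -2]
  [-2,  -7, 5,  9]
J_2(2) ⊕ J_2(5)

The characteristic polynomial is
  det(x·I − A) = x^4 - 14*x^3 + 69*x^2 - 140*x + 100 = (x - 5)^2*(x - 2)^2

Eigenvalues and multiplicities (the geometric multiplicity of λ is n − rank(A − λI), which equals the number of Jordan blocks for λ):
  λ = 2: algebraic multiplicity = 2, geometric multiplicity = 1
  λ = 5: algebraic multiplicity = 2, geometric multiplicity = 1

Determining the block sizes for each eigenvalue:
  λ = 2: one block (gm = 1), so the single block has size am = 2 → block sizes [2]
  λ = 5: one block (gm = 1), so the single block has size am = 2 → block sizes [2]

Assembling the blocks gives a Jordan form
J =
  [2, 1, 0, 0]
  [0, 2, 0, 0]
  [0, 0, 5, 1]
  [0, 0, 0, 5]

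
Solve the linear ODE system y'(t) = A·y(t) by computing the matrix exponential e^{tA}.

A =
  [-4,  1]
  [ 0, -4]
e^{tA} =
  [exp(-4*t), t*exp(-4*t)]
  [0, exp(-4*t)]

Strategy: write A = P · J · P⁻¹ where J is a Jordan canonical form, so e^{tA} = P · e^{tJ} · P⁻¹, and e^{tJ} can be computed block-by-block.

A has Jordan form
J =
  [-4,  1]
  [ 0, -4]
(up to reordering of blocks).

Per-block formulas:
  For a 2×2 Jordan block J_2(-4): exp(t · J_2(-4)) = e^(-4t)·(I + t·N), where N is the 2×2 nilpotent shift.

After assembling e^{tJ} and conjugating by P, we get:

e^{tA} =
  [exp(-4*t), t*exp(-4*t)]
  [0, exp(-4*t)]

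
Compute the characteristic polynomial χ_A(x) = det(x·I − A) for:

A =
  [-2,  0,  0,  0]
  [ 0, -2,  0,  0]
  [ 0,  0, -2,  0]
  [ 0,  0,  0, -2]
x^4 + 8*x^3 + 24*x^2 + 32*x + 16

Expanding det(x·I − A) (e.g. by cofactor expansion or by noting that A is similar to its Jordan form J, which has the same characteristic polynomial as A) gives
  χ_A(x) = x^4 + 8*x^3 + 24*x^2 + 32*x + 16
which factors as (x + 2)^4. The eigenvalues (with algebraic multiplicities) are λ = -2 with multiplicity 4.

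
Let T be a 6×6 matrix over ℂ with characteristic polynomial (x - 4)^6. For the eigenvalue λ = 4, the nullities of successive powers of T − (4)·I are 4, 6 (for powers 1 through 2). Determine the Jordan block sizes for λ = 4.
Block sizes for λ = 4: [2, 2, 1, 1]

From the dimensions of kernels of powers, the number of Jordan blocks of size at least j is d_j − d_{j−1} where d_j = dim ker(N^j) (with d_0 = 0). Computing the differences gives [4, 2].
The number of blocks of size exactly k is (#blocks of size ≥ k) − (#blocks of size ≥ k + 1), so the partition is: 2 block(s) of size 1, 2 block(s) of size 2.
In nonincreasing order the block sizes are [2, 2, 1, 1].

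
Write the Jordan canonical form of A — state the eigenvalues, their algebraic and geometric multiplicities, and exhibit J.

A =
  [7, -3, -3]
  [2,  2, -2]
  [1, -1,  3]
J_2(4) ⊕ J_1(4)

The characteristic polynomial is
  det(x·I − A) = x^3 - 12*x^2 + 48*x - 64 = (x - 4)^3

Eigenvalues and multiplicities (the geometric multiplicity of λ is n − rank(A − λI), which equals the number of Jordan blocks for λ):
  λ = 4: algebraic multiplicity = 3, geometric multiplicity = 2

Determining the block sizes for each eigenvalue:
  λ = 4: 2 blocks summing to 3 forces exactly one block of size 2 and the rest size 1 → block sizes [2, 1]

Assembling the blocks gives a Jordan form
J =
  [4, 1, 0]
  [0, 4, 0]
  [0, 0, 4]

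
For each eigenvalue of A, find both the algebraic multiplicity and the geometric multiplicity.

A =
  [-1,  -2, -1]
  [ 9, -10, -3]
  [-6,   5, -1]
λ = -4: alg = 3, geom = 1

Step 1 — factor the characteristic polynomial to read off the algebraic multiplicities:
  χ_A(x) = (x + 4)^3

Step 2 — compute geometric multiplicities via the rank-nullity identity g(λ) = n − rank(A − λI):
  rank(A − (-4)·I) = 2, so dim ker(A − (-4)·I) = n − 2 = 1

Summary:
  λ = -4: algebraic multiplicity = 3, geometric multiplicity = 1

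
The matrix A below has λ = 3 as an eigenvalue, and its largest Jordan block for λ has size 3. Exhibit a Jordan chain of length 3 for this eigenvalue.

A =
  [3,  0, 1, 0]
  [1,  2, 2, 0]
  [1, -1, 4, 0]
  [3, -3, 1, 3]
A Jordan chain for λ = 3 of length 3:
v_1 = (1, 1, 0, -2)ᵀ
v_2 = (0, 1, 1, 3)ᵀ
v_3 = (1, 0, 0, 0)ᵀ

Let N = A − (3)·I. We want v_3 with N^3 v_3 = 0 but N^2 v_3 ≠ 0; then v_{j-1} := N · v_j for j = 3, …, 2.

Pick v_3 = (1, 0, 0, 0)ᵀ.
Then v_2 = N · v_3 = (0, 1, 1, 3)ᵀ.
Then v_1 = N · v_2 = (1, 1, 0, -2)ᵀ.

Sanity check: (A − (3)·I) v_1 = (0, 0, 0, 0)ᵀ = 0. ✓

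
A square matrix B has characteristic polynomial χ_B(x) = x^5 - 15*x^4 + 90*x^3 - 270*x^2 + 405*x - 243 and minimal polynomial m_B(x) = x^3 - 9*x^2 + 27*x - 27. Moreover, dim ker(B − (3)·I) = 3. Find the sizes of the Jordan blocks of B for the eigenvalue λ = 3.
Block sizes for λ = 3: [3, 1, 1]

Step 1 — from the characteristic polynomial, algebraic multiplicity of λ = 3 is 5. From dim ker(B − (3)·I) = 3, there are exactly 3 Jordan blocks for λ = 3.
Step 2 — from the minimal polynomial, the factor (x − 3)^3 tells us the largest block for λ = 3 has size 3.
Step 3 — with total size 5, 3 blocks, and largest block 3, the block sizes (in nonincreasing order) are [3, 1, 1].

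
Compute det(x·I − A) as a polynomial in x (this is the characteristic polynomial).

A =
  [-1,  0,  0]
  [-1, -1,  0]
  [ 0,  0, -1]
x^3 + 3*x^2 + 3*x + 1

Expanding det(x·I − A) (e.g. by cofactor expansion or by noting that A is similar to its Jordan form J, which has the same characteristic polynomial as A) gives
  χ_A(x) = x^3 + 3*x^2 + 3*x + 1
which factors as (x + 1)^3. The eigenvalues (with algebraic multiplicities) are λ = -1 with multiplicity 3.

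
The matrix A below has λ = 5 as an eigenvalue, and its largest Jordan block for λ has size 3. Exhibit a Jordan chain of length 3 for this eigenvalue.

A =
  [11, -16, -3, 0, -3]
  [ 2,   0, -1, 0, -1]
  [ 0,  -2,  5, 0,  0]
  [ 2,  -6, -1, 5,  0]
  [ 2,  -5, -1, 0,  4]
A Jordan chain for λ = 5 of length 3:
v_1 = (-2, 0, -4, 0, 0)ᵀ
v_2 = (6, 2, 0, 2, 2)ᵀ
v_3 = (1, 0, 0, 0, 0)ᵀ

Let N = A − (5)·I. We want v_3 with N^3 v_3 = 0 but N^2 v_3 ≠ 0; then v_{j-1} := N · v_j for j = 3, …, 2.

Pick v_3 = (1, 0, 0, 0, 0)ᵀ.
Then v_2 = N · v_3 = (6, 2, 0, 2, 2)ᵀ.
Then v_1 = N · v_2 = (-2, 0, -4, 0, 0)ᵀ.

Sanity check: (A − (5)·I) v_1 = (0, 0, 0, 0, 0)ᵀ = 0. ✓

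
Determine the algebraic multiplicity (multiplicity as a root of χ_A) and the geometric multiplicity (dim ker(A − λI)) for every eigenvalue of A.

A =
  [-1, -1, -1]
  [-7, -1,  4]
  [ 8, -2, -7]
λ = -5: alg = 1, geom = 1; λ = -2: alg = 2, geom = 1

Step 1 — factor the characteristic polynomial to read off the algebraic multiplicities:
  χ_A(x) = (x + 2)^2*(x + 5)

Step 2 — compute geometric multiplicities via the rank-nullity identity g(λ) = n − rank(A − λI):
  rank(A − (-5)·I) = 2, so dim ker(A − (-5)·I) = n − 2 = 1
  rank(A − (-2)·I) = 2, so dim ker(A − (-2)·I) = n − 2 = 1

Summary:
  λ = -5: algebraic multiplicity = 1, geometric multiplicity = 1
  λ = -2: algebraic multiplicity = 2, geometric multiplicity = 1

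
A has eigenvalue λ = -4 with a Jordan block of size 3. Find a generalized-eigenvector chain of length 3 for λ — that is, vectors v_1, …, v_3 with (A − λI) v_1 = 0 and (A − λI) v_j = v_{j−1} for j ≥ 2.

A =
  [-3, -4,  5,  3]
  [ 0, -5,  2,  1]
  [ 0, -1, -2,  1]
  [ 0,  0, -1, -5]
A Jordan chain for λ = -4 of length 3:
v_1 = (-2, -1, -1, 1)ᵀ
v_2 = (-1, -1, -1, 0)ᵀ
v_3 = (3, 1, 0, 0)ᵀ

Let N = A − (-4)·I. We want v_3 with N^3 v_3 = 0 but N^2 v_3 ≠ 0; then v_{j-1} := N · v_j for j = 3, …, 2.

Pick v_3 = (3, 1, 0, 0)ᵀ.
Then v_2 = N · v_3 = (-1, -1, -1, 0)ᵀ.
Then v_1 = N · v_2 = (-2, -1, -1, 1)ᵀ.

Sanity check: (A − (-4)·I) v_1 = (0, 0, 0, 0)ᵀ = 0. ✓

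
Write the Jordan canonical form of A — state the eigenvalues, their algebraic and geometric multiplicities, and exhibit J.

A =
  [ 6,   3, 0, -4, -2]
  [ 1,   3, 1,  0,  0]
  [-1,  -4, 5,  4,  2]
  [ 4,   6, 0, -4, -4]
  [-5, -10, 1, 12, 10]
J_3(4) ⊕ J_1(4) ⊕ J_1(4)

The characteristic polynomial is
  det(x·I − A) = x^5 - 20*x^4 + 160*x^3 - 640*x^2 + 1280*x - 1024 = (x - 4)^5

Eigenvalues and multiplicities (the geometric multiplicity of λ is n − rank(A − λI), which equals the number of Jordan blocks for λ):
  λ = 4: algebraic multiplicity = 5, geometric multiplicity = 3

Determining the block sizes for each eigenvalue:
  λ = 4: with am = 5 and gm = 3, the partition is not yet determined (e.g. several partitions of 5 into 3 parts exist). Let N = A − (4)·I. Computing rank(N^1) = 2, rank(N^2) = 1, rank(N^3) = 0; the number of blocks of size ≥ j is rank(N^{j−1}) − rank(N^j), giving [3, 1, 1]. So we have 1 block(s) of size 3, 2 block(s) of size 1 → block sizes [3, 1, 1]

Assembling the blocks gives a Jordan form
J =
  [4, 1, 0, 0, 0]
  [0, 4, 1, 0, 0]
  [0, 0, 4, 0, 0]
  [0, 0, 0, 4, 0]
  [0, 0, 0, 0, 4]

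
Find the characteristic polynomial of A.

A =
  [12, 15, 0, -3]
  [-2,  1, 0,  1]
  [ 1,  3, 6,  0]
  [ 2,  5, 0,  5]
x^4 - 24*x^3 + 216*x^2 - 864*x + 1296

Expanding det(x·I − A) (e.g. by cofactor expansion or by noting that A is similar to its Jordan form J, which has the same characteristic polynomial as A) gives
  χ_A(x) = x^4 - 24*x^3 + 216*x^2 - 864*x + 1296
which factors as (x - 6)^4. The eigenvalues (with algebraic multiplicities) are λ = 6 with multiplicity 4.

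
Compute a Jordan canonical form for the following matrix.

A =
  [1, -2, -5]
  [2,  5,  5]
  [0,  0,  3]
J_2(3) ⊕ J_1(3)

The characteristic polynomial is
  det(x·I − A) = x^3 - 9*x^2 + 27*x - 27 = (x - 3)^3

Eigenvalues and multiplicities (the geometric multiplicity of λ is n − rank(A − λI), which equals the number of Jordan blocks for λ):
  λ = 3: algebraic multiplicity = 3, geometric multiplicity = 2

Determining the block sizes for each eigenvalue:
  λ = 3: 2 blocks summing to 3 forces exactly one block of size 2 and the rest size 1 → block sizes [2, 1]

Assembling the blocks gives a Jordan form
J =
  [3, 1, 0]
  [0, 3, 0]
  [0, 0, 3]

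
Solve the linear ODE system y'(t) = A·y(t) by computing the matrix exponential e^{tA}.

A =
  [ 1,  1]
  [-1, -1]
e^{tA} =
  [t + 1, t]
  [-t, 1 - t]

Strategy: write A = P · J · P⁻¹ where J is a Jordan canonical form, so e^{tA} = P · e^{tJ} · P⁻¹, and e^{tJ} can be computed block-by-block.

A has Jordan form
J =
  [0, 1]
  [0, 0]
(up to reordering of blocks).

Per-block formulas:
  For a 2×2 Jordan block J_2(0): exp(t · J_2(0)) = e^(0t)·(I + t·N), where N is the 2×2 nilpotent shift.

After assembling e^{tJ} and conjugating by P, we get:

e^{tA} =
  [t + 1, t]
  [-t, 1 - t]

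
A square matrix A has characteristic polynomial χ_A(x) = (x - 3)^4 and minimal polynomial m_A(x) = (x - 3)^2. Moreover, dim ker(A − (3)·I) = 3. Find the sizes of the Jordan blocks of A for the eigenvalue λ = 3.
Block sizes for λ = 3: [2, 1, 1]

Step 1 — from the characteristic polynomial, algebraic multiplicity of λ = 3 is 4. From dim ker(A − (3)·I) = 3, there are exactly 3 Jordan blocks for λ = 3.
Step 2 — from the minimal polynomial, the factor (x − 3)^2 tells us the largest block for λ = 3 has size 2.
Step 3 — with total size 4, 3 blocks, and largest block 2, the block sizes (in nonincreasing order) are [2, 1, 1].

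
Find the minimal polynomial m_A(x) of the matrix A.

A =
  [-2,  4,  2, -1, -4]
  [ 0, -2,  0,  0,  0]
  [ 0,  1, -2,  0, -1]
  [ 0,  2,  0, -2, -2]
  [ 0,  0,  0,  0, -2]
x^2 + 4*x + 4

The characteristic polynomial is χ_A(x) = (x + 2)^5, so the eigenvalues are known. The minimal polynomial is
  m_A(x) = Π_λ (x − λ)^{k_λ}
where k_λ is the size of the *largest* Jordan block for λ (equivalently, the smallest k with (A − λI)^k v = 0 for every generalised eigenvector v of λ).

  λ = -2: largest Jordan block has size 2, contributing (x + 2)^2

So m_A(x) = (x + 2)^2 = x^2 + 4*x + 4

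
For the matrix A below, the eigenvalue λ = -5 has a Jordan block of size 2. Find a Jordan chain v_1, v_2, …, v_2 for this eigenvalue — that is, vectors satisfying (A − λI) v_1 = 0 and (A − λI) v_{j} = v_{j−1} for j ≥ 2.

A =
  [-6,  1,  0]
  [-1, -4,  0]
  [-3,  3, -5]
A Jordan chain for λ = -5 of length 2:
v_1 = (-1, -1, -3)ᵀ
v_2 = (1, 0, 0)ᵀ

Let N = A − (-5)·I. We want v_2 with N^2 v_2 = 0 but N^1 v_2 ≠ 0; then v_{j-1} := N · v_j for j = 2, …, 2.

Pick v_2 = (1, 0, 0)ᵀ.
Then v_1 = N · v_2 = (-1, -1, -3)ᵀ.

Sanity check: (A − (-5)·I) v_1 = (0, 0, 0)ᵀ = 0. ✓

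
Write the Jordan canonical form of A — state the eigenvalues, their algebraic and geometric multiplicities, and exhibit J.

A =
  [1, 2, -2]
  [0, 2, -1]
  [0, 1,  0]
J_2(1) ⊕ J_1(1)

The characteristic polynomial is
  det(x·I − A) = x^3 - 3*x^2 + 3*x - 1 = (x - 1)^3

Eigenvalues and multiplicities (the geometric multiplicity of λ is n − rank(A − λI), which equals the number of Jordan blocks for λ):
  λ = 1: algebraic multiplicity = 3, geometric multiplicity = 2

Determining the block sizes for each eigenvalue:
  λ = 1: 2 blocks summing to 3 forces exactly one block of size 2 and the rest size 1 → block sizes [2, 1]

Assembling the blocks gives a Jordan form
J =
  [1, 1, 0]
  [0, 1, 0]
  [0, 0, 1]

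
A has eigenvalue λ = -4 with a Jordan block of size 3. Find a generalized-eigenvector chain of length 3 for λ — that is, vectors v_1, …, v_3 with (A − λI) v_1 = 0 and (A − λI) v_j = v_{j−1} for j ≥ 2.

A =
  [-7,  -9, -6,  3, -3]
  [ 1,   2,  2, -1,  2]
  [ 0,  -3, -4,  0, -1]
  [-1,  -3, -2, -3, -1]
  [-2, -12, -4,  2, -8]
A Jordan chain for λ = -4 of length 3:
v_1 = (3, 0, -1, 1, 0)ᵀ
v_2 = (-3, 1, 0, -1, -2)ᵀ
v_3 = (1, 0, 0, 0, 0)ᵀ

Let N = A − (-4)·I. We want v_3 with N^3 v_3 = 0 but N^2 v_3 ≠ 0; then v_{j-1} := N · v_j for j = 3, …, 2.

Pick v_3 = (1, 0, 0, 0, 0)ᵀ.
Then v_2 = N · v_3 = (-3, 1, 0, -1, -2)ᵀ.
Then v_1 = N · v_2 = (3, 0, -1, 1, 0)ᵀ.

Sanity check: (A − (-4)·I) v_1 = (0, 0, 0, 0, 0)ᵀ = 0. ✓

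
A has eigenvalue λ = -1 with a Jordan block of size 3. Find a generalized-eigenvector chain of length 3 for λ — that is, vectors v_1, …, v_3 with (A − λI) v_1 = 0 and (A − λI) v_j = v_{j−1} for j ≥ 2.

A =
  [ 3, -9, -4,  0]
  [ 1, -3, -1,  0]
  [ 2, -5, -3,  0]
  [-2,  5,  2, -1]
A Jordan chain for λ = -1 of length 3:
v_1 = (-1, 0, -1, 1)ᵀ
v_2 = (4, 1, 2, -2)ᵀ
v_3 = (1, 0, 0, 0)ᵀ

Let N = A − (-1)·I. We want v_3 with N^3 v_3 = 0 but N^2 v_3 ≠ 0; then v_{j-1} := N · v_j for j = 3, …, 2.

Pick v_3 = (1, 0, 0, 0)ᵀ.
Then v_2 = N · v_3 = (4, 1, 2, -2)ᵀ.
Then v_1 = N · v_2 = (-1, 0, -1, 1)ᵀ.

Sanity check: (A − (-1)·I) v_1 = (0, 0, 0, 0)ᵀ = 0. ✓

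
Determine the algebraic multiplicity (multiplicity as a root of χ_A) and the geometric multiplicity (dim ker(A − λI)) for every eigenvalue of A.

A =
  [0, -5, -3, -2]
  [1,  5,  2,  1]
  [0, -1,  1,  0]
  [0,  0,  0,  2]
λ = 2: alg = 4, geom = 2

Step 1 — factor the characteristic polynomial to read off the algebraic multiplicities:
  χ_A(x) = (x - 2)^4

Step 2 — compute geometric multiplicities via the rank-nullity identity g(λ) = n − rank(A − λI):
  rank(A − (2)·I) = 2, so dim ker(A − (2)·I) = n − 2 = 2

Summary:
  λ = 2: algebraic multiplicity = 4, geometric multiplicity = 2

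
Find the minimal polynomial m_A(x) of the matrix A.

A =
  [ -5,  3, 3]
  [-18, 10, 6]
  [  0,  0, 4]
x^2 - 5*x + 4

The characteristic polynomial is χ_A(x) = (x - 4)^2*(x - 1), so the eigenvalues are known. The minimal polynomial is
  m_A(x) = Π_λ (x − λ)^{k_λ}
where k_λ is the size of the *largest* Jordan block for λ (equivalently, the smallest k with (A − λI)^k v = 0 for every generalised eigenvector v of λ).

  λ = 1: largest Jordan block has size 1, contributing (x − 1)
  λ = 4: largest Jordan block has size 1, contributing (x − 4)

So m_A(x) = (x - 4)*(x - 1) = x^2 - 5*x + 4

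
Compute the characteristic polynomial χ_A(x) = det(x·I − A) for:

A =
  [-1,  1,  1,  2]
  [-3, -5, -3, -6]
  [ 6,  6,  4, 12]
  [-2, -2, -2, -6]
x^4 + 8*x^3 + 24*x^2 + 32*x + 16

Expanding det(x·I − A) (e.g. by cofactor expansion or by noting that A is similar to its Jordan form J, which has the same characteristic polynomial as A) gives
  χ_A(x) = x^4 + 8*x^3 + 24*x^2 + 32*x + 16
which factors as (x + 2)^4. The eigenvalues (with algebraic multiplicities) are λ = -2 with multiplicity 4.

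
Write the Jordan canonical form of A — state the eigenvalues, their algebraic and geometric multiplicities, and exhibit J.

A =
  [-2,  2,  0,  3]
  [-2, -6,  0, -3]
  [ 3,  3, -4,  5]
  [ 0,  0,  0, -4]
J_2(-4) ⊕ J_2(-4)

The characteristic polynomial is
  det(x·I − A) = x^4 + 16*x^3 + 96*x^2 + 256*x + 256 = (x + 4)^4

Eigenvalues and multiplicities (the geometric multiplicity of λ is n − rank(A − λI), which equals the number of Jordan blocks for λ):
  λ = -4: algebraic multiplicity = 4, geometric multiplicity = 2

Determining the block sizes for each eigenvalue:
  λ = -4: with am = 4 and gm = 2, the partition is not yet determined (e.g. several partitions of 4 into 2 parts exist). Let N = A − (-4)·I. Computing rank(N^1) = 2, rank(N^2) = 0; the number of blocks of size ≥ j is rank(N^{j−1}) − rank(N^j), giving [2, 2]. So we have 2 block(s) of size 2 → block sizes [2, 2]

Assembling the blocks gives a Jordan form
J =
  [-4,  1,  0,  0]
  [ 0, -4,  0,  0]
  [ 0,  0, -4,  1]
  [ 0,  0,  0, -4]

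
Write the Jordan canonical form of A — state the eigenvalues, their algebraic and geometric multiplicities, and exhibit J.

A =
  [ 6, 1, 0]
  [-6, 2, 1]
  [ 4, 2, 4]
J_3(4)

The characteristic polynomial is
  det(x·I − A) = x^3 - 12*x^2 + 48*x - 64 = (x - 4)^3

Eigenvalues and multiplicities (the geometric multiplicity of λ is n − rank(A − λI), which equals the number of Jordan blocks for λ):
  λ = 4: algebraic multiplicity = 3, geometric multiplicity = 1

Determining the block sizes for each eigenvalue:
  λ = 4: one block (gm = 1), so the single block has size am = 3 → block sizes [3]

Assembling the blocks gives a Jordan form
J =
  [4, 1, 0]
  [0, 4, 1]
  [0, 0, 4]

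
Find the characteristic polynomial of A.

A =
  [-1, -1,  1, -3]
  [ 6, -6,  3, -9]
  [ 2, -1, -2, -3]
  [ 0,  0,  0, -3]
x^4 + 12*x^3 + 54*x^2 + 108*x + 81

Expanding det(x·I − A) (e.g. by cofactor expansion or by noting that A is similar to its Jordan form J, which has the same characteristic polynomial as A) gives
  χ_A(x) = x^4 + 12*x^3 + 54*x^2 + 108*x + 81
which factors as (x + 3)^4. The eigenvalues (with algebraic multiplicities) are λ = -3 with multiplicity 4.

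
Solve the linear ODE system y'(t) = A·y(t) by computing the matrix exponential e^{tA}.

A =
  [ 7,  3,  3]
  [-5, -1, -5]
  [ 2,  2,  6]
e^{tA} =
  [3*t*exp(4*t) + exp(4*t), 3*t*exp(4*t), 3*t*exp(4*t)]
  [-5*t*exp(4*t), -5*t*exp(4*t) + exp(4*t), -5*t*exp(4*t)]
  [2*t*exp(4*t), 2*t*exp(4*t), 2*t*exp(4*t) + exp(4*t)]

Strategy: write A = P · J · P⁻¹ where J is a Jordan canonical form, so e^{tA} = P · e^{tJ} · P⁻¹, and e^{tJ} can be computed block-by-block.

A has Jordan form
J =
  [4, 1, 0]
  [0, 4, 0]
  [0, 0, 4]
(up to reordering of blocks).

Per-block formulas:
  For a 2×2 Jordan block J_2(4): exp(t · J_2(4)) = e^(4t)·(I + t·N), where N is the 2×2 nilpotent shift.
  For a 1×1 block at λ = 4: exp(t · [4]) = [e^(4t)].

After assembling e^{tJ} and conjugating by P, we get:

e^{tA} =
  [3*t*exp(4*t) + exp(4*t), 3*t*exp(4*t), 3*t*exp(4*t)]
  [-5*t*exp(4*t), -5*t*exp(4*t) + exp(4*t), -5*t*exp(4*t)]
  [2*t*exp(4*t), 2*t*exp(4*t), 2*t*exp(4*t) + exp(4*t)]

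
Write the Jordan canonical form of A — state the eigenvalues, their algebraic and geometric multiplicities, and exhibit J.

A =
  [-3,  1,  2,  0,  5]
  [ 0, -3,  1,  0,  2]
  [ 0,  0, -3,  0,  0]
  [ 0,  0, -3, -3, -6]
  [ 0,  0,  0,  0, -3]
J_3(-3) ⊕ J_1(-3) ⊕ J_1(-3)

The characteristic polynomial is
  det(x·I − A) = x^5 + 15*x^4 + 90*x^3 + 270*x^2 + 405*x + 243 = (x + 3)^5

Eigenvalues and multiplicities (the geometric multiplicity of λ is n − rank(A − λI), which equals the number of Jordan blocks for λ):
  λ = -3: algebraic multiplicity = 5, geometric multiplicity = 3

Determining the block sizes for each eigenvalue:
  λ = -3: with am = 5 and gm = 3, the partition is not yet determined (e.g. several partitions of 5 into 3 parts exist). Let N = A − (-3)·I. Computing rank(N^1) = 2, rank(N^2) = 1, rank(N^3) = 0; the number of blocks of size ≥ j is rank(N^{j−1}) − rank(N^j), giving [3, 1, 1]. So we have 1 block(s) of size 3, 2 block(s) of size 1 → block sizes [3, 1, 1]

Assembling the blocks gives a Jordan form
J =
  [-3,  1,  0,  0,  0]
  [ 0, -3,  1,  0,  0]
  [ 0,  0, -3,  0,  0]
  [ 0,  0,  0, -3,  0]
  [ 0,  0,  0,  0, -3]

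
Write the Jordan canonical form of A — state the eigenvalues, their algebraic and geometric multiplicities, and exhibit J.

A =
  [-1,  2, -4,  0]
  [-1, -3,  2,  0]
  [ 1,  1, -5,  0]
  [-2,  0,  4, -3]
J_3(-3) ⊕ J_1(-3)

The characteristic polynomial is
  det(x·I − A) = x^4 + 12*x^3 + 54*x^2 + 108*x + 81 = (x + 3)^4

Eigenvalues and multiplicities (the geometric multiplicity of λ is n − rank(A − λI), which equals the number of Jordan blocks for λ):
  λ = -3: algebraic multiplicity = 4, geometric multiplicity = 2

Determining the block sizes for each eigenvalue:
  λ = -3: with am = 4 and gm = 2, the partition is not yet determined (e.g. several partitions of 4 into 2 parts exist). Let N = A − (-3)·I. Computing rank(N^1) = 2, rank(N^2) = 1, rank(N^3) = 0; the number of blocks of size ≥ j is rank(N^{j−1}) − rank(N^j), giving [2, 1, 1]. So we have 1 block(s) of size 3, 1 block(s) of size 1 → block sizes [3, 1]

Assembling the blocks gives a Jordan form
J =
  [-3,  1,  0,  0]
  [ 0, -3,  1,  0]
  [ 0,  0, -3,  0]
  [ 0,  0,  0, -3]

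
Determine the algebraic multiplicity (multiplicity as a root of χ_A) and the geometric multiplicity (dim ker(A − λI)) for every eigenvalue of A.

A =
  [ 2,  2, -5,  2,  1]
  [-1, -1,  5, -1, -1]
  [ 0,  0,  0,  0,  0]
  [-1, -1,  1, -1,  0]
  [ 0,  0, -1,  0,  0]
λ = 0: alg = 5, geom = 2

Step 1 — factor the characteristic polynomial to read off the algebraic multiplicities:
  χ_A(x) = x^5

Step 2 — compute geometric multiplicities via the rank-nullity identity g(λ) = n − rank(A − λI):
  rank(A − (0)·I) = 3, so dim ker(A − (0)·I) = n − 3 = 2

Summary:
  λ = 0: algebraic multiplicity = 5, geometric multiplicity = 2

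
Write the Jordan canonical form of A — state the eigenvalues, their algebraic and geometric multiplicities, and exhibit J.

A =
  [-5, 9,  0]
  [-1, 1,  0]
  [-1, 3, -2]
J_2(-2) ⊕ J_1(-2)

The characteristic polynomial is
  det(x·I − A) = x^3 + 6*x^2 + 12*x + 8 = (x + 2)^3

Eigenvalues and multiplicities (the geometric multiplicity of λ is n − rank(A − λI), which equals the number of Jordan blocks for λ):
  λ = -2: algebraic multiplicity = 3, geometric multiplicity = 2

Determining the block sizes for each eigenvalue:
  λ = -2: 2 blocks summing to 3 forces exactly one block of size 2 and the rest size 1 → block sizes [2, 1]

Assembling the blocks gives a Jordan form
J =
  [-2,  1,  0]
  [ 0, -2,  0]
  [ 0,  0, -2]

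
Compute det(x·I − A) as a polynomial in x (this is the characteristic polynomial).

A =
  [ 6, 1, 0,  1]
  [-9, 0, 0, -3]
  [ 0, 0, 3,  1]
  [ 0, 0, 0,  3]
x^4 - 12*x^3 + 54*x^2 - 108*x + 81

Expanding det(x·I − A) (e.g. by cofactor expansion or by noting that A is similar to its Jordan form J, which has the same characteristic polynomial as A) gives
  χ_A(x) = x^4 - 12*x^3 + 54*x^2 - 108*x + 81
which factors as (x - 3)^4. The eigenvalues (with algebraic multiplicities) are λ = 3 with multiplicity 4.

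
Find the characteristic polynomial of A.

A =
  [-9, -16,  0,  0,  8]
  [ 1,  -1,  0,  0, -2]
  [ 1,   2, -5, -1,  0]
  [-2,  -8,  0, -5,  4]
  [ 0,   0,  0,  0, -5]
x^5 + 25*x^4 + 250*x^3 + 1250*x^2 + 3125*x + 3125

Expanding det(x·I − A) (e.g. by cofactor expansion or by noting that A is similar to its Jordan form J, which has the same characteristic polynomial as A) gives
  χ_A(x) = x^5 + 25*x^4 + 250*x^3 + 1250*x^2 + 3125*x + 3125
which factors as (x + 5)^5. The eigenvalues (with algebraic multiplicities) are λ = -5 with multiplicity 5.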